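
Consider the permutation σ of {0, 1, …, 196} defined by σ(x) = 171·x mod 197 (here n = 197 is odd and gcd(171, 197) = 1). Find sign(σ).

Orbit of 132 under x↦171x: [132, 114, 188, 37, 23, 190, 182]… (length divides ord_197(171)).
Cycle lengths of π_171 on ℤ/197ℤ: [49, 49, 49, 49, 1]; 5 cycles in total.
sign(π) = (−1)^{n − #cycles} = (−1)^{197−5} = (−1)^192 = +1.
(171|197)_J = +1 (Zolotarev's lemma cross-check).

+1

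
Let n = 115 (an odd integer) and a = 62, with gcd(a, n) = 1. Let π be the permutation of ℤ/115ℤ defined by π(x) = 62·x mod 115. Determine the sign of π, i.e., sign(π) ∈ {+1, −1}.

-1

Trace 26: π^k(26) = [26, 2, 9, 98, 96, 87, 104] for k=0..6.
π_62 has 6 disjoint cycles with lengths [44, 44, 11, 11, 4, 1] on {0,…,114}.
With 6 cycles on 115 points, sign = (−1)^{115−6} = -1.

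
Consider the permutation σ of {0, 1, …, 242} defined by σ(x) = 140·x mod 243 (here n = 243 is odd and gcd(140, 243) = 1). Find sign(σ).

Trace 218: π^k(218) = [218, 145, 131, 115, 62, 175, 200] for k=0..6.
Cycle lengths of π_140 on ℤ/243ℤ: [162, 54, 18, 6, 2, 1]; 6 cycles in total.
Σ(ℓ_i−1) = 243−6 = 237; sign = (−1)^237 = -1.

-1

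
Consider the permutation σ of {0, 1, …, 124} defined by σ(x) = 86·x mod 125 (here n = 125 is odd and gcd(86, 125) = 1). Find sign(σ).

Orbit of 56 under x↦86x: [56, 66, 51, 11, 71, 106, 116]… (length divides ord_125(86)).
Cycle type of π: 25×4 + 5×4 + 1×5; total 13 cycles.
With 13 cycles on 125 points, sign = (−1)^{125−13} = +1.
Check: (86/125) = +1 by Zolotarev.

+1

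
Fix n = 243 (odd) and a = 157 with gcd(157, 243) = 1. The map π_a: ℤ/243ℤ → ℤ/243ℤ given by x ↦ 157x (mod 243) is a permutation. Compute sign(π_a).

Start at x=196: 196 → 154 → 121 → 43 → 190 → 184 → 214 → … (one orbit).
π_157 has 11 disjoint cycles with lengths [81, 81, 27, 27, 9, 9, 3, 3, 1, 1, 1] on {0,…,242}.
243 − 11 = 232 transpositions; sign(π) = (−1)^232 = +1.
(157|243)_J = +1 (Zolotarev's lemma cross-check).

+1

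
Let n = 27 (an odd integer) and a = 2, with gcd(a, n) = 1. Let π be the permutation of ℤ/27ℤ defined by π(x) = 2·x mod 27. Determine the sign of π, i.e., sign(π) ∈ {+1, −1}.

-1

Start at x=4: 4 → 8 → 16 → 5 → 10 → 20 → 13 → … (one orbit).
4 cycles of lengths [18, 6, 2, 1].
4 cycles on 27: each ℓ→(−1)^(ℓ−1), product (−1)^23 = -1.
(2|27)_J = -1 (Zolotarev's lemma cross-check).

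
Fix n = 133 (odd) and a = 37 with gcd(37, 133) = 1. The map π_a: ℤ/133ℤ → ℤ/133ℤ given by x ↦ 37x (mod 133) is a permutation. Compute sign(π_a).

Trace 113: π^k(113) = [113, 58, 18, 1, 37, 39] for k=0..5.
The orbit structure of x ↦ 37x mod 133: 30 orbits of sizes [6, 6, 6, 6, 6, 6, 6, 6, 6, 6, 6, 6, 6, 6, 6, 6, 6, 6, 3, 3, 2, 2, 2, 2, 2, 2, 2, 2, 2, 1].
sign(π) = (−1)^{n − #cycles} = (−1)^{133−30} = (−1)^103 = -1.
The Jacobi symbol (37|133) = -1 (Zolotarev) agrees.

-1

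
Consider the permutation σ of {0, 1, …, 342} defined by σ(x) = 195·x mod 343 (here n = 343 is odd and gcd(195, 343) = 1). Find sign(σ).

-1

Start at x=99: 99 → 97 → 50 → 146 → 1 → 195 → 295 → … (one orbit).
Cycle lengths of π_195 on ℤ/343ℤ: [14, 14, 14, 14, 14, 14, 14, 14, 14, 14, 14, 14, 14, 14, 14, 14, 14, 14, 14, 14, 14, 2, 2, 2, 2, 2, 2, 2, 2, 2, 2, 2, 2, 2, 2, 2, 2, 2, 2, 2, 2, 2, 2, 2, 2, 1]; 46 cycles in total.
46 cycles on 343: each ℓ→(−1)^(ℓ−1), product (−1)^297 = -1.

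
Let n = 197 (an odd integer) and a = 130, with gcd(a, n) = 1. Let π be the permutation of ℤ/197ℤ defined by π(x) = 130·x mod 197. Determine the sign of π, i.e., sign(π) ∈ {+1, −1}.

-1

Start at x=65: 65 → 176 → 28 → 94 → 6 → 189 → 142 → … (one orbit).
2 cycles of lengths [196, 1].
197 − 2 = 195 transpositions; sign(π) = (−1)^195 = -1.
Via Zolotarev, sign(π_{130}) = (130|197) = -1.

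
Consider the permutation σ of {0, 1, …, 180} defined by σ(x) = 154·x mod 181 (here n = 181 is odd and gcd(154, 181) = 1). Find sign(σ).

+1

Start at x=46: 46 → 25 → 49 → 125 → 64 → 82 → 139 → … (one orbit).
The orbit structure of x ↦ 154x mod 181: 7 orbits of sizes [30, 30, 30, 30, 30, 30, 1].
181 − 7 = 174 transpositions; sign(π) = (−1)^174 = +1.
The Jacobi symbol (154|181) = +1 (Zolotarev) agrees.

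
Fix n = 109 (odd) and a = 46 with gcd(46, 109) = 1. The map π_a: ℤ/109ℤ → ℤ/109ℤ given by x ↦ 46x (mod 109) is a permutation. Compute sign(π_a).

+1

Start at x=1: 1 → 46 → 45 → 108 → 63 → 64 → 1 (one orbit).
Cycle lengths of π_46 on ℤ/109ℤ: [6, 6, 6, 6, 6, 6, 6, 6, 6, 6, 6, 6, 6, 6, 6, 6, 6, 6, 1]; 19 cycles in total.
With 19 cycles on 109 points, sign = (−1)^{109−19} = +1.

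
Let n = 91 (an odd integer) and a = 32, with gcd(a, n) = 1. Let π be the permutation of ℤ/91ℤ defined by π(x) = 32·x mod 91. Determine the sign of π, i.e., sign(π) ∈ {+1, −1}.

-1

Orbit of 57 under x↦32x: [57, 4, 37, 1, 32, 23, 8]… (length divides ord_91(32)).
10 cycles of lengths [12, 12, 12, 12, 12, 12, 12, 3, 3, 1].
With 10 cycles on 91 points, sign = (−1)^{91−10} = -1.
Zolotarev: (32|91) = -1, matching the cycle-count sign.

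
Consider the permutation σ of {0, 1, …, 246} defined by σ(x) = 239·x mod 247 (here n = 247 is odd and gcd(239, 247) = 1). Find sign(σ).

Start at x=125: 125 → 235 → 96 → 220 → 216 → 1 → 239 → … (one orbit).
Decompose π into cycles: lengths [12, 12, 12, 12, 12, 12, 12, 12, 12, 12, 12, 12, 12, 12, 12, 12, 12, 12, 4, 4, 4, 3, 3, 3, 3, 3, 3, 1] (28 cycles, including the fixed point 0).
Σ(ℓ_i−1) = 247−28 = 219; sign = (−1)^219 = -1.
Check: (239/247) = -1 by Zolotarev.

-1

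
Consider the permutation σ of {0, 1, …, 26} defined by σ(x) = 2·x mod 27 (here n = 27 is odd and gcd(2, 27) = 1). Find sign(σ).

-1

Start at x=25: 25 → 23 → 19 → 11 → 22 → 17 → 7 → … (one orbit).
Cycle type of π: 18 + 6 + 2 + 1; total 4 cycles.
sign(π) = (−1)^{n − #cycles} = (−1)^{27−4} = (−1)^23 = -1.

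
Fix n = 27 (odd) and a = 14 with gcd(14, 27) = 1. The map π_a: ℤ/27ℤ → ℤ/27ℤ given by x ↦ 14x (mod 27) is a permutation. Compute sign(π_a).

-1

Start at x=20: 20 → 10 → 5 → 16 → 8 → 4 → 2 → … (one orbit).
4 cycles of lengths [18, 6, 2, 1].
With 4 cycles on 27 points, sign = (−1)^{27−4} = -1.
Zolotarev: (14|27) = -1, matching the cycle-count sign.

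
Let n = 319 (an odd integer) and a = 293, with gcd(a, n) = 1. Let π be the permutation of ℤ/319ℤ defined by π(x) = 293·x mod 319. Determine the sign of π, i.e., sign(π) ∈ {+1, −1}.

Trace 59: π^k(59) = [59, 61, 9, 85, 23, 40, 236] for k=0..6.
The orbit structure of x ↦ 293x mod 319: 5 orbits of sizes [140, 140, 28, 10, 1].
319 − 5 = 314 transpositions; sign(π) = (−1)^314 = +1.

+1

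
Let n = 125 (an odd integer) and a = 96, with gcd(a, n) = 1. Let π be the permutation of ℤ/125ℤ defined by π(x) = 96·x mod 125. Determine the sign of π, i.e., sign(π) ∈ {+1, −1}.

Orbit of 41 under x↦96x: [41, 61, 106, 51, 21, 16, 36]… (length divides ord_125(96)).
Cycle type of π: 25×4 + 5×4 + 1×5; total 13 cycles.
125 − 13 = 112 transpositions; sign(π) = (−1)^112 = +1.

+1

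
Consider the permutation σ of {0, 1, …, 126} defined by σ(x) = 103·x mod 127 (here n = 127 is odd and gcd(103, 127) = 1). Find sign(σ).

Orbit of 19 under x↦103x: [19, 52, 22, 107, 99, 37, 1]… (length divides ord_127(103)).
15 cycles of lengths [9, 9, 9, 9, 9, 9, 9, 9, 9, 9, 9, 9, 9, 9, 1].
127 − 15 = 112 transpositions; sign(π) = (−1)^112 = +1.
(103|127)_J = +1 (Zolotarev's lemma cross-check).

+1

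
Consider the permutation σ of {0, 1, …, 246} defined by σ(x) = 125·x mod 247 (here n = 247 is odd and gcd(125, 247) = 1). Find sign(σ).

Trace 216: π^k(216) = [216, 77, 239, 235, 229, 220, 83] for k=0..6.
28 cycles of lengths [12, 12, 12, 12, 12, 12, 12, 12, 12, 12, 12, 12, 12, 12, 12, 12, 12, 12, 4, 4, 4, 3, 3, 3, 3, 3, 3, 1].
28 cycles on 247: each ℓ→(−1)^(ℓ−1), product (−1)^219 = -1.
(125|247)_J = -1 (Zolotarev's lemma cross-check).

-1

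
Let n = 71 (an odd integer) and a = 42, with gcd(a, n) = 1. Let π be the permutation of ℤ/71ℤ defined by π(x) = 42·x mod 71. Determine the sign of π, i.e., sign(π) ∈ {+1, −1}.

Trace 27: π^k(27) = [27, 69, 58, 22, 1, 42, 60] for k=0..6.
The orbit structure of x ↦ 42x mod 71: 2 orbits of sizes [70, 1].
2 cycles on 71: each ℓ→(−1)^(ℓ−1), product (−1)^69 = -1.
Via Zolotarev, sign(π_{42}) = (42|71) = -1.

-1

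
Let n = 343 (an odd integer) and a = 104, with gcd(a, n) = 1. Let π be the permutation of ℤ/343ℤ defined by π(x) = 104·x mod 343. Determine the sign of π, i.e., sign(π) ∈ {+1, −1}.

-1

Start at x=337: 337 → 62 → 274 → 27 → 64 → 139 → 50 → … (one orbit).
10 cycles of lengths [98, 98, 98, 14, 14, 14, 2, 2, 2, 1].
With 10 cycles on 343 points, sign = (−1)^{343−10} = -1.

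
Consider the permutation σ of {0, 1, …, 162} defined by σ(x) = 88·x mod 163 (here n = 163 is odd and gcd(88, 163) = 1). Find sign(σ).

Start at x=4: 4 → 26 → 6 → 39 → 9 → 140 → 95 → … (one orbit).
Cycle type of π: 81×2 + 1; total 3 cycles.
With 3 cycles on 163 points, sign = (−1)^{163−3} = +1.
Zolotarev: (88|163) = +1, matching the cycle-count sign.

+1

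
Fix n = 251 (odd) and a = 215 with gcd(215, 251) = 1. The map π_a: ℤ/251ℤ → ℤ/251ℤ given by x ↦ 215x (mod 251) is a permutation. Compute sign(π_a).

-1

Trace 60: π^k(60) = [60, 99, 201, 43, 209, 6, 35] for k=0..6.
π_215 has 2 disjoint cycles with lengths [250, 1] on {0,…,250}.
2 cycles on 251: each ℓ→(−1)^(ℓ−1), product (−1)^249 = -1.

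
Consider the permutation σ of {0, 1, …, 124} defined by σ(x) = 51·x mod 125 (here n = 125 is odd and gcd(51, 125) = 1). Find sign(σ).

+1

Trace 26: π^k(26) = [26, 76, 1, 51, 101] for k=0..4.
Decompose π into cycles: lengths [5, 5, 5, 5, 5, 5, 5, 5, 5, 5, 5, 5, 5, 5, 5, 5, 5, 5, 5, 5, 1, 1, 1, 1, 1, 1, 1, 1, 1, 1, 1, 1, 1, 1, 1, 1, 1, 1, 1, 1, 1, 1, 1, 1, 1] (45 cycles, including the fixed point 0).
With 45 cycles on 125 points, sign = (−1)^{125−45} = +1.
Via Zolotarev, sign(π_{51}) = (51|125) = +1.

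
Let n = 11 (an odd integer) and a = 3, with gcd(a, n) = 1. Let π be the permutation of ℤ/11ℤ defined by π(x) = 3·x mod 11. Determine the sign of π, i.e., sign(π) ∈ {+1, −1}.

+1

Trace 4: π^k(4) = [4, 1, 3, 9, 5] for k=0..4.
π_3 has 3 disjoint cycles with lengths [5, 5, 1] on {0,…,10}.
sign(π) = (−1)^{n − #cycles} = (−1)^{11−3} = (−1)^8 = +1.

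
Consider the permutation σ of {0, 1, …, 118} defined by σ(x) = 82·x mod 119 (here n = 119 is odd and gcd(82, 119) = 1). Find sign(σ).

+1

Trace 25: π^k(25) = [25, 27, 72, 73, 36, 96, 18] for k=0..6.
The orbit structure of x ↦ 82x mod 119: 5 orbits of sizes [48, 48, 16, 6, 1].
sign(π) = (−1)^{n − #cycles} = (−1)^{119−5} = (−1)^114 = +1.
Via Zolotarev, sign(π_{82}) = (82|119) = +1.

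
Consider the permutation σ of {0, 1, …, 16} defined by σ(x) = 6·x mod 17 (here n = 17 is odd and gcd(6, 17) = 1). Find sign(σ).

-1

Start at x=12: 12 → 4 → 7 → 8 → 14 → 16 → 11 → … (one orbit).
2 cycles of lengths [16, 1].
sign(π) = (−1)^{n − #cycles} = (−1)^{17−2} = (−1)^15 = -1.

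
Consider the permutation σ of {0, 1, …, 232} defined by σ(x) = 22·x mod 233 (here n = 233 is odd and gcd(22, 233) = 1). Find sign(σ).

-1

Start at x=193: 193 → 52 → 212 → 4 → 88 → 72 → 186 → … (one orbit).
Decompose π into cycles: lengths [232, 1] (2 cycles, including the fixed point 0).
Σ(ℓ_i−1) = 233−2 = 231; sign = (−1)^231 = -1.
Zolotarev: (22|233) = -1, matching the cycle-count sign.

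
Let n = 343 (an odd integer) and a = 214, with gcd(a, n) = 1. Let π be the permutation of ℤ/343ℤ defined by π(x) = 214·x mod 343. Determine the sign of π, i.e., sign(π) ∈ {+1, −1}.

+1

Trace 79: π^k(79) = [79, 99, 263, 30, 246, 165, 324] for k=0..6.
31 cycles of lengths [21, 21, 21, 21, 21, 21, 21, 21, 21, 21, 21, 21, 21, 21, 3, 3, 3, 3, 3, 3, 3, 3, 3, 3, 3, 3, 3, 3, 3, 3, 1].
With 31 cycles on 343 points, sign = (−1)^{343−31} = +1.
Zolotarev: (214|343) = +1, matching the cycle-count sign.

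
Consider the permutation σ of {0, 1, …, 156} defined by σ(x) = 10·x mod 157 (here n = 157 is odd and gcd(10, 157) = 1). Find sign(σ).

+1

Trace 117: π^k(117) = [117, 71, 82, 35, 36, 46, 146] for k=0..6.
π_10 has 3 disjoint cycles with lengths [78, 78, 1] on {0,…,156}.
With 3 cycles on 157 points, sign = (−1)^{157−3} = +1.
Check: (10/157) = +1 by Zolotarev.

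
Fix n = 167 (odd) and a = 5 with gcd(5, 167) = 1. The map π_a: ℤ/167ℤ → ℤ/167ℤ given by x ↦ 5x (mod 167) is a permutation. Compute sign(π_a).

-1

Orbit of 4 under x↦5x: [4, 20, 100, 166, 162, 142, 42]… (length divides ord_167(5)).
Cycle lengths of π_5 on ℤ/167ℤ: [166, 1]; 2 cycles in total.
n − c = 167 − 2 = 165; sign = (−1)^165 = -1.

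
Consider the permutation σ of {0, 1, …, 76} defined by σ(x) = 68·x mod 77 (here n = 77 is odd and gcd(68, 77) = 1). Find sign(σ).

Orbit of 23 under x↦68x: [23, 24, 15, 19, 60, 76, 9]… (length divides ord_77(68)).
5 cycles of lengths [30, 30, 10, 6, 1].
5 cycles on 77: each ℓ→(−1)^(ℓ−1), product (−1)^72 = +1.

+1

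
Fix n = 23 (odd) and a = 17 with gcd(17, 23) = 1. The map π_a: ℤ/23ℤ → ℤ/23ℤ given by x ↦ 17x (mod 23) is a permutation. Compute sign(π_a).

-1

Orbit of 17 under x↦17x: [17, 13, 14, 8, 21, 12, 20]… (length divides ord_23(17)).
π_17 has 2 disjoint cycles with lengths [22, 1] on {0,…,22}.
Σ(ℓ_i−1) = 23−2 = 21; sign = (−1)^21 = -1.
Via Zolotarev, sign(π_{17}) = (17|23) = -1.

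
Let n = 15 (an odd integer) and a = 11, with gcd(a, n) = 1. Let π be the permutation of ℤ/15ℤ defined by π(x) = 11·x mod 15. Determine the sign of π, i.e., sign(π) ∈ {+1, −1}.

-1

Start at x=11: 11 → 1 → 11 (one orbit).
10 cycles of lengths [2, 2, 2, 2, 2, 1, 1, 1, 1, 1].
n − c = 15 − 10 = 5; sign = (−1)^5 = -1.
Check: (11/15) = -1 by Zolotarev.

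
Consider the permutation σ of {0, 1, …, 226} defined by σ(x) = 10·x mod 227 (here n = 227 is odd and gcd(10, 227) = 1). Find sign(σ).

Orbit of 59 under x↦10x: [59, 136, 225, 207, 27, 43, 203]… (length divides ord_227(10)).
3 cycles of lengths [113, 113, 1].
3 cycles on 227: each ℓ→(−1)^(ℓ−1), product (−1)^224 = +1.
Via Zolotarev, sign(π_{10}) = (10|227) = +1.

+1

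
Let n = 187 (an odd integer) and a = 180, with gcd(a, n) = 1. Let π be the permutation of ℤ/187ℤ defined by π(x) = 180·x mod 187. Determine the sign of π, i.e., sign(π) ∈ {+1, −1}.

-1

Orbit of 59 under x↦180x: [59, 148, 86, 146, 100, 48, 38]… (length divides ord_187(180)).
The orbit structure of x ↦ 180x mod 187: 6 orbits of sizes [80, 80, 16, 5, 5, 1].
n − c = 187 − 6 = 181; sign = (−1)^181 = -1.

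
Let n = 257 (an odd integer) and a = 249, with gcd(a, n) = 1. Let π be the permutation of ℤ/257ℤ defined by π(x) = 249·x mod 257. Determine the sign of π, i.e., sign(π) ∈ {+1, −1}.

+1

Orbit of 2 under x↦249x: [2, 241, 128, 4, 225, 256, 8]… (length divides ord_257(249)).
Decompose π into cycles: lengths [16, 16, 16, 16, 16, 16, 16, 16, 16, 16, 16, 16, 16, 16, 16, 16, 1] (17 cycles, including the fixed point 0).
17 cycles on 257: each ℓ→(−1)^(ℓ−1), product (−1)^240 = +1.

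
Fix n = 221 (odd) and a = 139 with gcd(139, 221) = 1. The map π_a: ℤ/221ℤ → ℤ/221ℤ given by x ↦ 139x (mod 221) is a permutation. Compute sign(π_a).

-1

Trace 92: π^k(92) = [92, 191, 29, 53, 74, 120, 105] for k=0..6.
Cycle lengths of π_139 on ℤ/221ℤ: [48, 48, 48, 48, 16, 3, 3, 3, 3, 1]; 10 cycles in total.
Σ(ℓ_i−1) = 221−10 = 211; sign = (−1)^211 = -1.
Check: (139/221) = -1 by Zolotarev.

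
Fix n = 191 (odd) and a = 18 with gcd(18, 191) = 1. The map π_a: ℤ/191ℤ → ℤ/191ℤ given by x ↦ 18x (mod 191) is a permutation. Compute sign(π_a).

+1

Start at x=160: 160 → 15 → 79 → 85 → 2 → 36 → 75 → … (one orbit).
The orbit structure of x ↦ 18x mod 191: 3 orbits of sizes [95, 95, 1].
n − c = 191 − 3 = 188; sign = (−1)^188 = +1.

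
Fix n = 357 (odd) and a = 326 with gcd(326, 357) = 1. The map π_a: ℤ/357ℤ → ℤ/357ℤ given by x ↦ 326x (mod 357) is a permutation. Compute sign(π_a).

Orbit of 29 under x↦326x: [29, 172, 23, 1, 326, 247, 197]… (length divides ord_357(326)).
Decompose π into cycles: lengths [48, 48, 48, 48, 48, 48, 16, 16, 16, 6, 6, 3, 3, 2, 1] (15 cycles, including the fixed point 0).
n − c = 357 − 15 = 342; sign = (−1)^342 = +1.

+1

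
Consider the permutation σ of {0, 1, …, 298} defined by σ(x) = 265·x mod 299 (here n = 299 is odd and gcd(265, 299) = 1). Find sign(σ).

-1

Orbit of 31 under x↦265x: [31, 142, 255, 1, 265, 259, 164]… (length divides ord_299(265)).
π_265 has 12 disjoint cycles with lengths [44, 44, 44, 44, 44, 44, 11, 11, 4, 4, 4, 1] on {0,…,298}.
n − c = 299 − 12 = 287; sign = (−1)^287 = -1.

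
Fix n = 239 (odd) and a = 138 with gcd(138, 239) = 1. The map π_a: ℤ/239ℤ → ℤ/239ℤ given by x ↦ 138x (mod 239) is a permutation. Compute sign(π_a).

-1

Start at x=187: 187 → 233 → 128 → 217 → 71 → 238 → 101 → … (one orbit).
8 cycles of lengths [34, 34, 34, 34, 34, 34, 34, 1].
Σ(ℓ_i−1) = 239−8 = 231; sign = (−1)^231 = -1.
Zolotarev: (138|239) = -1, matching the cycle-count sign.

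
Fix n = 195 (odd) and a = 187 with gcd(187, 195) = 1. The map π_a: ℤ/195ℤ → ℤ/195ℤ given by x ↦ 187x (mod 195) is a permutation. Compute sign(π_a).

Orbit of 1 under x↦187x: [1, 187, 64, 73]… (length divides ord_195(187)).
Decompose π into cycles: lengths [4, 4, 4, 4, 4, 4, 4, 4, 4, 4, 4, 4, 4, 4, 4, 4, 4, 4, 4, 4, 4, 4, 4, 4, 4, 4, 4, 4, 4, 4, 4, 4, 4, 4, 4, 4, 4, 4, 4, 4, 4, 4, 4, 4, 4, 4, 4, 4, 1, 1, 1] (51 cycles, including the fixed point 0).
sign(π) = (−1)^{n − #cycles} = (−1)^{195−51} = (−1)^144 = +1.
Via Zolotarev, sign(π_{187}) = (187|195) = +1.

+1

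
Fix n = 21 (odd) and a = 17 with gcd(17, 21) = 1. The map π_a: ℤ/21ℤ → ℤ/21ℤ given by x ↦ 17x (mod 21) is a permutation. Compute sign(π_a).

+1

Orbit of 5 under x↦17x: [5, 1, 17, 16, 20, 4]… (length divides ord_21(17)).
π_17 has 5 disjoint cycles with lengths [6, 6, 6, 2, 1] on {0,…,20}.
sign(π) = (−1)^{n − #cycles} = (−1)^{21−5} = (−1)^16 = +1.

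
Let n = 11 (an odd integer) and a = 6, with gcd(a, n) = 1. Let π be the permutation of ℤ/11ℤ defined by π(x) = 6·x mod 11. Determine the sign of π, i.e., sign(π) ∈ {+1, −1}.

-1

Start at x=3: 3 → 7 → 9 → 10 → 5 → 8 → 4 → … (one orbit).
The orbit structure of x ↦ 6x mod 11: 2 orbits of sizes [10, 1].
11 − 2 = 9 transpositions; sign(π) = (−1)^9 = -1.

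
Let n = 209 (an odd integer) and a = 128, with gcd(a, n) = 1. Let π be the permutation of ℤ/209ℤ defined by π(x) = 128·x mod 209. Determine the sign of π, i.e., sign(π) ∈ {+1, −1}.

+1

Start at x=65: 65 → 169 → 105 → 64 → 41 → 23 → 18 → … (one orbit).
5 cycles of lengths [90, 90, 18, 10, 1].
5 cycles on 209: each ℓ→(−1)^(ℓ−1), product (−1)^204 = +1.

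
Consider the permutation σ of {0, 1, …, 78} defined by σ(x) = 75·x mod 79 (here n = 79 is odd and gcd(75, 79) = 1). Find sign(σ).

-1

Orbit of 24 under x↦75x: [24, 62, 68, 44, 61, 72, 28]… (length divides ord_79(75)).
Cycle lengths of π_75 on ℤ/79ℤ: [78, 1]; 2 cycles in total.
n − c = 79 − 2 = 77; sign = (−1)^77 = -1.
The Jacobi symbol (75|79) = -1 (Zolotarev) agrees.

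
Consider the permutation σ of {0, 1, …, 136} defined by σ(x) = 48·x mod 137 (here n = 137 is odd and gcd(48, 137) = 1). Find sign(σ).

Trace 122: π^k(122) = [122, 102, 101, 53, 78, 45, 105] for k=0..6.
Decompose π into cycles: lengths [136, 1] (2 cycles, including the fixed point 0).
n − c = 137 − 2 = 135; sign = (−1)^135 = -1.

-1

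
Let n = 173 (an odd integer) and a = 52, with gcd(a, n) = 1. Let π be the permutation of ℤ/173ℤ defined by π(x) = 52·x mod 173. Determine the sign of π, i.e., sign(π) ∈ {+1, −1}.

+1

Start at x=142: 142 → 118 → 81 → 60 → 6 → 139 → 135 → … (one orbit).
5 cycles of lengths [43, 43, 43, 43, 1].
sign(π) = (−1)^{n − #cycles} = (−1)^{173−5} = (−1)^168 = +1.
The Jacobi symbol (52|173) = +1 (Zolotarev) agrees.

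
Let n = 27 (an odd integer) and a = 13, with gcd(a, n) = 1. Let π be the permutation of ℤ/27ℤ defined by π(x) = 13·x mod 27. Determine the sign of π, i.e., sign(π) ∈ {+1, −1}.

Trace 4: π^k(4) = [4, 25, 1, 13, 7, 10, 22] for k=0..6.
Cycle lengths of π_13 on ℤ/27ℤ: [9, 9, 3, 3, 1, 1, 1]; 7 cycles in total.
With 7 cycles on 27 points, sign = (−1)^{27−7} = +1.
Via Zolotarev, sign(π_{13}) = (13|27) = +1.

+1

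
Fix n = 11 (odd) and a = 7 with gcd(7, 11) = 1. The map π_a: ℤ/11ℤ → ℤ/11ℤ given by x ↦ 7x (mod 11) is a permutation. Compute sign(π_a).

-1

Start at x=6: 6 → 9 → 8 → 1 → 7 → 5 → 2 → … (one orbit).
Cycle type of π: 10 + 1; total 2 cycles.
2 cycles on 11: each ℓ→(−1)^(ℓ−1), product (−1)^9 = -1.
(7|11)_J = -1 (Zolotarev's lemma cross-check).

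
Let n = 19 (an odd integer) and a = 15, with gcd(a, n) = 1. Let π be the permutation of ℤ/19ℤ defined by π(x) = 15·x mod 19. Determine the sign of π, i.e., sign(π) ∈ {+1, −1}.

-1

Trace 2: π^k(2) = [2, 11, 13, 5, 18, 4, 3] for k=0..6.
2 cycles of lengths [18, 1].
n − c = 19 − 2 = 17; sign = (−1)^17 = -1.
(15|19)_J = -1 (Zolotarev's lemma cross-check).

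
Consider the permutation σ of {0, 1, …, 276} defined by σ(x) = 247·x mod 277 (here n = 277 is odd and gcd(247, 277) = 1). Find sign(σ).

Start at x=164: 164 → 66 → 236 → 122 → 218 → 108 → 84 → … (one orbit).
7 cycles of lengths [46, 46, 46, 46, 46, 46, 1].
n − c = 277 − 7 = 270; sign = (−1)^270 = +1.

+1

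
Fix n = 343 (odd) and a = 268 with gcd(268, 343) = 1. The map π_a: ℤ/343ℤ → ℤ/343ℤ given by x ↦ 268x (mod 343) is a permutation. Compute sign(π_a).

Trace 51: π^k(51) = [51, 291, 127, 79, 249, 190, 156] for k=0..6.
7 cycles of lengths [147, 147, 21, 21, 3, 3, 1].
n − c = 343 − 7 = 336; sign = (−1)^336 = +1.
(268|343)_J = +1 (Zolotarev's lemma cross-check).

+1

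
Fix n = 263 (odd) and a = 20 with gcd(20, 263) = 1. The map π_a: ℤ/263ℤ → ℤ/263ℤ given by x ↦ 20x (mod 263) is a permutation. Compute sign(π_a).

-1

Start at x=117: 117 → 236 → 249 → 246 → 186 → 38 → 234 → … (one orbit).
The orbit structure of x ↦ 20x mod 263: 2 orbits of sizes [262, 1].
Σ(ℓ_i−1) = 263−2 = 261; sign = (−1)^261 = -1.
The Jacobi symbol (20|263) = -1 (Zolotarev) agrees.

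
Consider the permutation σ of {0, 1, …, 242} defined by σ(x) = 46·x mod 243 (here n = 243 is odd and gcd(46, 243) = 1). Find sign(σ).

Orbit of 154 under x↦46x: [154, 37, 1, 46, 172, 136, 181]… (length divides ord_243(46)).
π_46 has 27 disjoint cycles with lengths [27, 27, 27, 27, 27, 27, 9, 9, 9, 9, 9, 9, 3, 3, 3, 3, 3, 3, 1, 1, 1, 1, 1, 1, 1, 1, 1] on {0,…,242}.
243 − 27 = 216 transpositions; sign(π) = (−1)^216 = +1.
(46|243)_J = +1 (Zolotarev's lemma cross-check).

+1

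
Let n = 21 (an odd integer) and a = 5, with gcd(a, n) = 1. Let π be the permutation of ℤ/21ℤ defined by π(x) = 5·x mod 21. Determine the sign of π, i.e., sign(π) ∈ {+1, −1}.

+1

Start at x=20: 20 → 16 → 17 → 1 → 5 → 4 → 20 (one orbit).
The orbit structure of x ↦ 5x mod 21: 5 orbits of sizes [6, 6, 6, 2, 1].
With 5 cycles on 21 points, sign = (−1)^{21−5} = +1.
Via Zolotarev, sign(π_{5}) = (5|21) = +1.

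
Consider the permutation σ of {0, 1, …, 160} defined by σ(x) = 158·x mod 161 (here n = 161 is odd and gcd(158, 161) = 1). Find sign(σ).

Start at x=109: 109 → 156 → 15 → 116 → 135 → 78 → 88 → … (one orbit).
π_158 has 6 disjoint cycles with lengths [66, 66, 22, 3, 3, 1] on {0,…,160}.
Σ(ℓ_i−1) = 161−6 = 155; sign = (−1)^155 = -1.
(158|161)_J = -1 (Zolotarev's lemma cross-check).

-1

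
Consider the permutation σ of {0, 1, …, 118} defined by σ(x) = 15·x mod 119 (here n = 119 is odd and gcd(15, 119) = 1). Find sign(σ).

Orbit of 43 under x↦15x: [43, 50, 36, 64, 8, 1, 15]… (length divides ord_119(15)).
π_15 has 21 disjoint cycles with lengths [8, 8, 8, 8, 8, 8, 8, 8, 8, 8, 8, 8, 8, 8, 1, 1, 1, 1, 1, 1, 1] on {0,…,118}.
Σ(ℓ_i−1) = 119−21 = 98; sign = (−1)^98 = +1.

+1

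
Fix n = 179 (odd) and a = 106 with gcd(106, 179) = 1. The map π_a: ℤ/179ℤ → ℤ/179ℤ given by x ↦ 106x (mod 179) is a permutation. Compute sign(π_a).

+1

Orbit of 141 under x↦106x: [141, 89, 126, 110, 25, 144, 49]… (length divides ord_179(106)).
Cycle type of π: 89×2 + 1; total 3 cycles.
sign(π) = (−1)^{n − #cycles} = (−1)^{179−3} = (−1)^176 = +1.
(106|179)_J = +1 (Zolotarev's lemma cross-check).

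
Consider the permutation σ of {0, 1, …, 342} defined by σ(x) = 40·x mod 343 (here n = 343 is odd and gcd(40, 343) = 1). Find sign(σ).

Orbit of 298 under x↦40x: [298, 258, 30, 171, 323, 229, 242]… (length divides ord_343(40)).
The orbit structure of x ↦ 40x mod 343: 4 orbits of sizes [294, 42, 6, 1].
Σ(ℓ_i−1) = 343−4 = 339; sign = (−1)^339 = -1.
Check: (40/343) = -1 by Zolotarev.

-1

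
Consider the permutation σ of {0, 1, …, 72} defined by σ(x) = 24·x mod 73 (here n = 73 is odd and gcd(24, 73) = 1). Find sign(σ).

+1

Start at x=64: 64 → 3 → 72 → 49 → 8 → 46 → 9 → … (one orbit).
π_24 has 7 disjoint cycles with lengths [12, 12, 12, 12, 12, 12, 1] on {0,…,72}.
n − c = 73 − 7 = 66; sign = (−1)^66 = +1.
The Jacobi symbol (24|73) = +1 (Zolotarev) agrees.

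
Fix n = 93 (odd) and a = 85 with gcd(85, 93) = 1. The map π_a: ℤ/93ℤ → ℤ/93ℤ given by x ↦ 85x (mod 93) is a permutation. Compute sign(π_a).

Orbit of 70 under x↦85x: [70, 91, 16, 58, 1, 85, 64]… (length divides ord_93(85)).
π_85 has 12 disjoint cycles with lengths [10, 10, 10, 10, 10, 10, 10, 10, 10, 1, 1, 1] on {0,…,92}.
Σ(ℓ_i−1) = 93−12 = 81; sign = (−1)^81 = -1.

-1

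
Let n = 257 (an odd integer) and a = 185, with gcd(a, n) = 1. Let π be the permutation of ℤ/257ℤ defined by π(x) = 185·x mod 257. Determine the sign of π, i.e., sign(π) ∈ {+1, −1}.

+1

Trace 22: π^k(22) = [22, 215, 197, 208, 187, 157, 4] for k=0..6.
π_185 has 3 disjoint cycles with lengths [128, 128, 1] on {0,…,256}.
sign(π) = (−1)^{n − #cycles} = (−1)^{257−3} = (−1)^254 = +1.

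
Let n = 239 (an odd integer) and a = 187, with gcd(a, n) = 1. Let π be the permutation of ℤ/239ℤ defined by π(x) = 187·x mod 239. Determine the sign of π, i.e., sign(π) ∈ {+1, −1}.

Trace 22: π^k(22) = [22, 51, 216, 1, 187, 75, 163] for k=0..6.
The orbit structure of x ↦ 187x mod 239: 15 orbits of sizes [17, 17, 17, 17, 17, 17, 17, 17, 17, 17, 17, 17, 17, 17, 1].
With 15 cycles on 239 points, sign = (−1)^{239−15} = +1.

+1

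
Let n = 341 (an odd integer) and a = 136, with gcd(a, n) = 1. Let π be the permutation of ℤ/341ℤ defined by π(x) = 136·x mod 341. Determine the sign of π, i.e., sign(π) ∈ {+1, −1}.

-1

Trace 163: π^k(163) = [163, 3, 67, 246, 38, 53, 47] for k=0..6.
Decompose π into cycles: lengths [30, 30, 30, 30, 30, 30, 30, 30, 30, 30, 30, 5, 5, 1] (14 cycles, including the fixed point 0).
341 − 14 = 327 transpositions; sign(π) = (−1)^327 = -1.
(136|341)_J = -1 (Zolotarev's lemma cross-check).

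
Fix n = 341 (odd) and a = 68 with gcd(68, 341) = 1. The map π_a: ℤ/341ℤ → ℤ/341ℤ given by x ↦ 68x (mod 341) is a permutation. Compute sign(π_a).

+1

Orbit of 311 under x↦68x: [311, 6, 67, 123, 180, 305, 280]… (length divides ord_341(68)).
Decompose π into cycles: lengths [30, 30, 30, 30, 30, 30, 30, 30, 30, 30, 10, 6, 6, 6, 6, 6, 1] (17 cycles, including the fixed point 0).
17 cycles on 341: each ℓ→(−1)^(ℓ−1), product (−1)^324 = +1.
Zolotarev: (68|341) = +1, matching the cycle-count sign.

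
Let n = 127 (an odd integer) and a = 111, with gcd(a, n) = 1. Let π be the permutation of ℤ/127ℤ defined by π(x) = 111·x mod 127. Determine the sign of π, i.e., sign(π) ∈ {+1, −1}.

Orbit of 4 under x↦111x: [4, 63, 8, 126, 16, 125, 32]… (length divides ord_127(111)).
Cycle lengths of π_111 on ℤ/127ℤ: [14, 14, 14, 14, 14, 14, 14, 14, 14, 1]; 10 cycles in total.
10 cycles on 127: each ℓ→(−1)^(ℓ−1), product (−1)^117 = -1.
The Jacobi symbol (111|127) = -1 (Zolotarev) agrees.

-1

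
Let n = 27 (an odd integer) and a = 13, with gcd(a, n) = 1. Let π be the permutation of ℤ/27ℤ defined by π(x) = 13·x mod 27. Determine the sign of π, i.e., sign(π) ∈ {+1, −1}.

Orbit of 1 under x↦13x: [1, 13, 7, 10, 22, 16, 19]… (length divides ord_27(13)).
Decompose π into cycles: lengths [9, 9, 3, 3, 1, 1, 1] (7 cycles, including the fixed point 0).
sign(π) = (−1)^{n − #cycles} = (−1)^{27−7} = (−1)^20 = +1.
The Jacobi symbol (13|27) = +1 (Zolotarev) agrees.

+1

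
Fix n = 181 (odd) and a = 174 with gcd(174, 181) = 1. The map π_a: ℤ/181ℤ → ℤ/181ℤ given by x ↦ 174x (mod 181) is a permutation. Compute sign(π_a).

Orbit of 162 under x↦174x: [162, 133, 155, 1, 174, 49, 19]… (length divides ord_181(174)).
Cycle type of π: 12×15 + 1; total 16 cycles.
n − c = 181 − 16 = 165; sign = (−1)^165 = -1.
Check: (174/181) = -1 by Zolotarev.

-1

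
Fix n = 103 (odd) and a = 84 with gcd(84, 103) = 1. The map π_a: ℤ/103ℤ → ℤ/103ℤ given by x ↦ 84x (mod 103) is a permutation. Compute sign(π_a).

-1

Start at x=71: 71 → 93 → 87 → 98 → 95 → 49 → 99 → … (one orbit).
Cycle lengths of π_84 on ℤ/103ℤ: [102, 1]; 2 cycles in total.
sign(π) = (−1)^{n − #cycles} = (−1)^{103−2} = (−1)^101 = -1.
The Jacobi symbol (84|103) = -1 (Zolotarev) agrees.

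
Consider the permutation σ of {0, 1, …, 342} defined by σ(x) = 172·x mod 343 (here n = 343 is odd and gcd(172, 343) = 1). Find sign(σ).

+1

Start at x=142: 142 → 71 → 207 → 275 → 309 → 326 → 163 → … (one orbit).
Cycle lengths of π_172 on ℤ/343ℤ: [147, 147, 21, 21, 3, 3, 1]; 7 cycles in total.
7 cycles on 343: each ℓ→(−1)^(ℓ−1), product (−1)^336 = +1.
Zolotarev: (172|343) = +1, matching the cycle-count sign.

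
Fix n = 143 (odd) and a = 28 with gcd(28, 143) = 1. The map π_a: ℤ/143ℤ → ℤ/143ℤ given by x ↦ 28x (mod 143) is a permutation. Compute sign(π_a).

Start at x=18: 18 → 75 → 98 → 27 → 41 → 4 → 112 → … (one orbit).
5 cycles of lengths [60, 60, 12, 10, 1].
Σ(ℓ_i−1) = 143−5 = 138; sign = (−1)^138 = +1.

+1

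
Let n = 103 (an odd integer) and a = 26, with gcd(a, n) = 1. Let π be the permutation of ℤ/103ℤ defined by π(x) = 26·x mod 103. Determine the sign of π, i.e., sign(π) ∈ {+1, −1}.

+1

Orbit of 55 under x↦26x: [55, 91, 100, 25, 32, 8, 2]… (length divides ord_103(26)).
Cycle lengths of π_26 on ℤ/103ℤ: [51, 51, 1]; 3 cycles in total.
103 − 3 = 100 transpositions; sign(π) = (−1)^100 = +1.
Check: (26/103) = +1 by Zolotarev.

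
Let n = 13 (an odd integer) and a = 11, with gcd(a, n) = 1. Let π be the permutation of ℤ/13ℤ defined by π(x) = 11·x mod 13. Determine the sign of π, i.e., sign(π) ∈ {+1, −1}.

-1

Trace 8: π^k(8) = [8, 10, 6, 1, 11, 4, 5] for k=0..6.
Decompose π into cycles: lengths [12, 1] (2 cycles, including the fixed point 0).
n − c = 13 − 2 = 11; sign = (−1)^11 = -1.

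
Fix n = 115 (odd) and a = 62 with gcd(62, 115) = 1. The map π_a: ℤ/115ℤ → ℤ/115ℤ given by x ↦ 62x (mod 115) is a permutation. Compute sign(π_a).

-1

Start at x=18: 18 → 81 → 77 → 59 → 93 → 16 → 72 → … (one orbit).
The orbit structure of x ↦ 62x mod 115: 6 orbits of sizes [44, 44, 11, 11, 4, 1].
With 6 cycles on 115 points, sign = (−1)^{115−6} = -1.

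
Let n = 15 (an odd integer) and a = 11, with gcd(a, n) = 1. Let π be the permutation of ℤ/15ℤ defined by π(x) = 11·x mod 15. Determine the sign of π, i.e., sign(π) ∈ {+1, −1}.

Orbit of 1 under x↦11x: [1, 11]… (length divides ord_15(11)).
π_11 has 10 disjoint cycles with lengths [2, 2, 2, 2, 2, 1, 1, 1, 1, 1] on {0,…,14}.
Σ(ℓ_i−1) = 15−10 = 5; sign = (−1)^5 = -1.
Via Zolotarev, sign(π_{11}) = (11|15) = -1.

-1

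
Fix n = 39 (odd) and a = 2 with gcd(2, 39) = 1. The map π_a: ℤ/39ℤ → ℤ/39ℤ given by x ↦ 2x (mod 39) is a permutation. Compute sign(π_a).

+1

Orbit of 4 under x↦2x: [4, 8, 16, 32, 25, 11, 22]… (length divides ord_39(2)).
The orbit structure of x ↦ 2x mod 39: 5 orbits of sizes [12, 12, 12, 2, 1].
With 5 cycles on 39 points, sign = (−1)^{39−5} = +1.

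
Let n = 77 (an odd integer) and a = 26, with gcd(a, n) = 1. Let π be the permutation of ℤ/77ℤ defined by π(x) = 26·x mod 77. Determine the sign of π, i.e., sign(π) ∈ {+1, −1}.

-1

Start at x=47: 47 → 67 → 48 → 16 → 31 → 36 → 12 → … (one orbit).
6 cycles of lengths [30, 30, 6, 5, 5, 1].
sign(π) = (−1)^{n − #cycles} = (−1)^{77−6} = (−1)^71 = -1.
(26|77)_J = -1 (Zolotarev's lemma cross-check).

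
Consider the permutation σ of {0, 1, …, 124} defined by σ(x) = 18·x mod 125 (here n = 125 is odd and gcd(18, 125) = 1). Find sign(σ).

Trace 76: π^k(76) = [76, 118, 124, 107, 51, 43, 24] for k=0..6.
12 cycles of lengths [20, 20, 20, 20, 20, 4, 4, 4, 4, 4, 4, 1].
Σ(ℓ_i−1) = 125−12 = 113; sign = (−1)^113 = -1.
The Jacobi symbol (18|125) = -1 (Zolotarev) agrees.

-1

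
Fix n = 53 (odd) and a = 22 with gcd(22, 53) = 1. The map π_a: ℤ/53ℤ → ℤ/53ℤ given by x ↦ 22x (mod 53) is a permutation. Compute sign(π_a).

-1

Trace 3: π^k(3) = [3, 13, 21, 38, 41, 1, 22] for k=0..6.
The orbit structure of x ↦ 22x mod 53: 2 orbits of sizes [52, 1].
53 − 2 = 51 transpositions; sign(π) = (−1)^51 = -1.
Check: (22/53) = -1 by Zolotarev.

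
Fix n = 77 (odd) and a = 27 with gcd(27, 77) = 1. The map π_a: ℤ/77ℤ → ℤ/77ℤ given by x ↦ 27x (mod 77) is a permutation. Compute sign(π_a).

-1

Orbit of 20 under x↦27x: [20, 1, 27, 36, 48, 64, 34]… (length divides ord_77(27)).
Cycle type of π: 10×6 + 5×2 + 2×3 + 1; total 12 cycles.
sign(π) = (−1)^{n − #cycles} = (−1)^{77−12} = (−1)^65 = -1.
Check: (27/77) = -1 by Zolotarev.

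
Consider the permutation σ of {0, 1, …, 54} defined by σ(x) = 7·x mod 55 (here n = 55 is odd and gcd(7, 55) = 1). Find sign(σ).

+1

Orbit of 32 under x↦7x: [32, 4, 28, 31, 52, 34, 18]… (length divides ord_55(7)).
π_7 has 5 disjoint cycles with lengths [20, 20, 10, 4, 1] on {0,…,54}.
sign(π) = (−1)^{n − #cycles} = (−1)^{55−5} = (−1)^50 = +1.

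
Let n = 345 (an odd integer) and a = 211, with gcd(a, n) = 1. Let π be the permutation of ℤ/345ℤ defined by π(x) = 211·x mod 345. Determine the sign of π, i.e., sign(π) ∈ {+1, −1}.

+1

Start at x=271: 271 → 256 → 196 → 301 → 31 → 331 → 151 → … (one orbit).
π_211 has 45 disjoint cycles with lengths [11, 11, 11, 11, 11, 11, 11, 11, 11, 11, 11, 11, 11, 11, 11, 11, 11, 11, 11, 11, 11, 11, 11, 11, 11, 11, 11, 11, 11, 11, 1, 1, 1, 1, 1, 1, 1, 1, 1, 1, 1, 1, 1, 1, 1] on {0,…,344}.
45 cycles on 345: each ℓ→(−1)^(ℓ−1), product (−1)^300 = +1.
Via Zolotarev, sign(π_{211}) = (211|345) = +1.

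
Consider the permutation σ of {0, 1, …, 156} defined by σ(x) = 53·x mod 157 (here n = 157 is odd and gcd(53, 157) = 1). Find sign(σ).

-1

Start at x=44: 44 → 134 → 37 → 77 → 156 → 104 → 17 → … (one orbit).
Cycle lengths of π_53 on ℤ/157ℤ: [156, 1]; 2 cycles in total.
Σ(ℓ_i−1) = 157−2 = 155; sign = (−1)^155 = -1.
Via Zolotarev, sign(π_{53}) = (53|157) = -1.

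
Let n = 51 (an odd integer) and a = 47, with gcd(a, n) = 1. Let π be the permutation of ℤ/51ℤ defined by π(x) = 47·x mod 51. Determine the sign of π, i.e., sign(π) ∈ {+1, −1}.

-1

Trace 47: π^k(47) = [47, 16, 38, 1] for k=0..3.
Cycle type of π: 4×12 + 2 + 1; total 14 cycles.
With 14 cycles on 51 points, sign = (−1)^{51−14} = -1.
(47|51)_J = -1 (Zolotarev's lemma cross-check).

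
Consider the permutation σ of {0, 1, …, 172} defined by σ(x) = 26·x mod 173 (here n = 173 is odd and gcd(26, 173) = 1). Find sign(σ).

Orbit of 163 under x↦26x: [163, 86, 160, 8, 35, 45, 132]… (length divides ord_173(26)).
Cycle lengths of π_26 on ℤ/173ℤ: [172, 1]; 2 cycles in total.
173 − 2 = 171 transpositions; sign(π) = (−1)^171 = -1.
Zolotarev: (26|173) = -1, matching the cycle-count sign.

-1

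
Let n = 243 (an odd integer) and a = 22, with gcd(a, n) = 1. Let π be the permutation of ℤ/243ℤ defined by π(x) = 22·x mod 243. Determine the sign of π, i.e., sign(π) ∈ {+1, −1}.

Start at x=43: 43 → 217 → 157 → 52 → 172 → 139 → 142 → … (one orbit).
Cycle type of π: 81×2 + 27×2 + 9×2 + 3×2 + 1×3; total 11 cycles.
243 − 11 = 232 transpositions; sign(π) = (−1)^232 = +1.

+1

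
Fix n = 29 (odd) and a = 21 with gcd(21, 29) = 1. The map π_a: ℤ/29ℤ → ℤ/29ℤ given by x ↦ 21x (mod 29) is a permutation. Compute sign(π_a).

Start at x=22: 22 → 27 → 16 → 17 → 9 → 15 → 25 → … (one orbit).
π_21 has 2 disjoint cycles with lengths [28, 1] on {0,…,28}.
sign(π) = (−1)^{n − #cycles} = (−1)^{29−2} = (−1)^27 = -1.

-1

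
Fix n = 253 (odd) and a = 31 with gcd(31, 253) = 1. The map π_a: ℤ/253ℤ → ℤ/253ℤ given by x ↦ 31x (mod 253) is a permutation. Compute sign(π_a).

Start at x=202: 202 → 190 → 71 → 177 → 174 → 81 → 234 → … (one orbit).
The orbit structure of x ↦ 31x mod 253: 9 orbits of sizes [55, 55, 55, 55, 11, 11, 5, 5, 1].
n − c = 253 − 9 = 244; sign = (−1)^244 = +1.

+1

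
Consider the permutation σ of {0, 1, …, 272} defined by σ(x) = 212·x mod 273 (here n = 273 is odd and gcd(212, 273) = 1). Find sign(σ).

Orbit of 1 under x↦212x: [1, 212, 172, 155, 100, 179]… (length divides ord_273(212)).
Cycle type of π: 6×44 + 3×2 + 2 + 1; total 48 cycles.
n − c = 273 − 48 = 225; sign = (−1)^225 = -1.
Check: (212/273) = -1 by Zolotarev.

-1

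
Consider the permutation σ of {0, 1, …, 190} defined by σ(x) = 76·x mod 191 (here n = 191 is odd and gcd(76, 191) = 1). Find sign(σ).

Start at x=176: 176 → 6 → 74 → 85 → 157 → 90 → 155 → … (one orbit).
The orbit structure of x ↦ 76x mod 191: 2 orbits of sizes [190, 1].
With 2 cycles on 191 points, sign = (−1)^{191−2} = -1.
Check: (76/191) = -1 by Zolotarev.

-1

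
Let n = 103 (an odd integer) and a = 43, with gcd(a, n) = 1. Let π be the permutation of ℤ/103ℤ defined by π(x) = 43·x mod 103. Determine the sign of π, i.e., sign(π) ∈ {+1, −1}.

-1

Trace 59: π^k(59) = [59, 65, 14, 87, 33, 80, 41] for k=0..6.
Cycle type of π: 102 + 1; total 2 cycles.
Σ(ℓ_i−1) = 103−2 = 101; sign = (−1)^101 = -1.
The Jacobi symbol (43|103) = -1 (Zolotarev) agrees.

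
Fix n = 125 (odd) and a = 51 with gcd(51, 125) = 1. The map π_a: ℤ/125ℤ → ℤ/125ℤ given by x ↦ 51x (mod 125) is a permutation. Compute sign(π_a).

+1

Start at x=1: 1 → 51 → 101 → 26 → 76 → 1 (one orbit).
Decompose π into cycles: lengths [5, 5, 5, 5, 5, 5, 5, 5, 5, 5, 5, 5, 5, 5, 5, 5, 5, 5, 5, 5, 1, 1, 1, 1, 1, 1, 1, 1, 1, 1, 1, 1, 1, 1, 1, 1, 1, 1, 1, 1, 1, 1, 1, 1, 1] (45 cycles, including the fixed point 0).
sign(π) = (−1)^{n − #cycles} = (−1)^{125−45} = (−1)^80 = +1.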